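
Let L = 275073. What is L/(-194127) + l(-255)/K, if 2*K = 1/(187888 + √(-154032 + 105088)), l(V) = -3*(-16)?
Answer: 1167172189141/64709 + 384*I*√3059 ≈ 1.8037e+7 + 21238.0*I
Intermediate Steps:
l(V) = 48
K = 1/(2*(187888 + 4*I*√3059)) (K = 1/(2*(187888 + √(-154032 + 105088))) = 1/(2*(187888 + √(-48944))) = 1/(2*(187888 + 4*I*√3059)) ≈ 2.6612e-6 - 3.1334e-9*I)
L/(-194127) + l(-255)/K = 275073/(-194127) + 48/(11743/4412743686 - I*√3059/17650974744) = 275073*(-1/194127) + 48/(11743/4412743686 - I*√3059/17650974744) = -91691/64709 + 48/(11743/4412743686 - I*√3059/17650974744)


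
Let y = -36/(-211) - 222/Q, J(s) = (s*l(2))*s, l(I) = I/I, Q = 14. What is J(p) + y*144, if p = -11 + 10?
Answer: -3334859/1477 ≈ -2257.9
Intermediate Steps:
l(I) = 1
p = -1
J(s) = s² (J(s) = (s*1)*s = s*s = s²)
y = -23169/1477 (y = -36/(-211) - 222/14 = -36*(-1/211) - 222*1/14 = 36/211 - 111/7 = -23169/1477 ≈ -15.687)
J(p) + y*144 = (-1)² - 23169/1477*144 = 1 - 3336336/1477 = -3334859/1477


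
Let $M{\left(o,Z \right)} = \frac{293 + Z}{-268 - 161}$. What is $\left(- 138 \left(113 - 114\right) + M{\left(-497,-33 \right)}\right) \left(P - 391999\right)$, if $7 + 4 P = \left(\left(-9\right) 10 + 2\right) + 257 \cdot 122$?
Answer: $- \frac{3483782779}{66} \approx -5.2785 \cdot 10^{7}$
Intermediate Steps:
$M{\left(o,Z \right)} = - \frac{293}{429} - \frac{Z}{429}$ ($M{\left(o,Z \right)} = \frac{293 + Z}{-429} = \left(293 + Z\right) \left(- \frac{1}{429}\right) = - \frac{293}{429} - \frac{Z}{429}$)
$P = \frac{31259}{4}$ ($P = - \frac{7}{4} + \frac{\left(\left(-9\right) 10 + 2\right) + 257 \cdot 122}{4} = - \frac{7}{4} + \frac{\left(-90 + 2\right) + 31354}{4} = - \frac{7}{4} + \frac{-88 + 31354}{4} = - \frac{7}{4} + \frac{1}{4} \cdot 31266 = - \frac{7}{4} + \frac{15633}{2} = \frac{31259}{4} \approx 7814.8$)
$\left(- 138 \left(113 - 114\right) + M{\left(-497,-33 \right)}\right) \left(P - 391999\right) = \left(- 138 \left(113 - 114\right) - \frac{20}{33}\right) \left(\frac{31259}{4} - 391999\right) = \left(\left(-138\right) \left(-1\right) + \left(- \frac{293}{429} + \frac{1}{13}\right)\right) \left(- \frac{1536737}{4}\right) = \left(138 - \frac{20}{33}\right) \left(- \frac{1536737}{4}\right) = \frac{4534}{33} \left(- \frac{1536737}{4}\right) = - \frac{3483782779}{66}$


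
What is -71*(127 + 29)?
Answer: -11076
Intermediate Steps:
-71*(127 + 29) = -71*156 = -11076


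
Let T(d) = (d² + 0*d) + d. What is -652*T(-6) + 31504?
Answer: 11944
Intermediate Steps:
T(d) = d + d² (T(d) = (d² + 0) + d = d² + d = d + d²)
-652*T(-6) + 31504 = -(-3912)*(1 - 6) + 31504 = -(-3912)*(-5) + 31504 = -652*30 + 31504 = -19560 + 31504 = 11944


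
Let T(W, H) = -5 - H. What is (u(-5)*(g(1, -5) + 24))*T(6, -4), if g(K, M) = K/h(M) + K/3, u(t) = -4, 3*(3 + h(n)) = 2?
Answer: 2008/21 ≈ 95.619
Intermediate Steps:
h(n) = -7/3 (h(n) = -3 + (⅓)*2 = -3 + ⅔ = -7/3)
g(K, M) = -2*K/21 (g(K, M) = K/(-7/3) + K/3 = K*(-3/7) + K*(⅓) = -3*K/7 + K/3 = -2*K/21)
(u(-5)*(g(1, -5) + 24))*T(6, -4) = (-4*(-2/21*1 + 24))*(-5 - 1*(-4)) = (-4*(-2/21 + 24))*(-5 + 4) = -4*502/21*(-1) = -2008/21*(-1) = 2008/21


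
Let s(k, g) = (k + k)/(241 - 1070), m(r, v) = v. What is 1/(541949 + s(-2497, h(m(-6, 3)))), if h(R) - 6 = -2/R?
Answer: 829/449280715 ≈ 1.8452e-6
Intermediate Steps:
h(R) = 6 - 2/R
s(k, g) = -2*k/829 (s(k, g) = (2*k)/(-829) = (2*k)*(-1/829) = -2*k/829)
1/(541949 + s(-2497, h(m(-6, 3)))) = 1/(541949 - 2/829*(-2497)) = 1/(541949 + 4994/829) = 1/(449280715/829) = 829/449280715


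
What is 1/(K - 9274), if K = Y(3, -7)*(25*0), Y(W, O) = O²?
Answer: -1/9274 ≈ -0.00010783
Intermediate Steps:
K = 0 (K = (-7)²*(25*0) = 49*0 = 0)
1/(K - 9274) = 1/(0 - 9274) = 1/(-9274) = -1/9274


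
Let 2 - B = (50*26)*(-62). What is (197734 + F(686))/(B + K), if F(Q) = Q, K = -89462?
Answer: -9921/443 ≈ -22.395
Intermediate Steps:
B = 80602 (B = 2 - 50*26*(-62) = 2 - 1300*(-62) = 2 - 1*(-80600) = 2 + 80600 = 80602)
(197734 + F(686))/(B + K) = (197734 + 686)/(80602 - 89462) = 198420/(-8860) = 198420*(-1/8860) = -9921/443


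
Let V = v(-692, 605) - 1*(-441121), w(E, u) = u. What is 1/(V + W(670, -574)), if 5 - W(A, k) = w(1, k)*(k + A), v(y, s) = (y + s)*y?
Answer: 1/556434 ≈ 1.7972e-6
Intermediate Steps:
v(y, s) = y*(s + y) (v(y, s) = (s + y)*y = y*(s + y))
W(A, k) = 5 - k*(A + k) (W(A, k) = 5 - k*(k + A) = 5 - k*(A + k))
V = 501325 (V = -692*(605 - 692) - 1*(-441121) = -692*(-87) + 441121 = 60204 + 441121 = 501325)
1/(V + W(670, -574)) = 1/(501325 + (5 - 1*(-574)² - 1*670*(-574))) = 1/(501325 + (5 - 1*329476 + 384580)) = 1/(501325 + (5 - 329476 + 384580)) = 1/(501325 + 55109) = 1/556434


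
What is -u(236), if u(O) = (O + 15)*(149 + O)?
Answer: -96635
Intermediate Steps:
u(O) = (15 + O)*(149 + O)
-u(236) = -(2235 + 236² + 164*236) = -(2235 + 55696 + 38704) = -1*96635 = -96635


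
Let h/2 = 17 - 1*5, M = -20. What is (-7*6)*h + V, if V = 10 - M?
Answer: -978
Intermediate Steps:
h = 24 (h = 2*(17 - 1*5) = 2*(17 - 5) = 2*12 = 24)
V = 30 (V = 10 - 1*(-20) = 10 + 20 = 30)
(-7*6)*h + V = -7*6*24 + 30 = -42*24 + 30 = -1008 + 30 = -978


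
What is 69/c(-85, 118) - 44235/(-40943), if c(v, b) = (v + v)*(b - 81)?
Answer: 275413083/257531470 ≈ 1.0694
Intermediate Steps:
c(v, b) = 2*v*(-81 + b) (c(v, b) = (2*v)*(-81 + b) = 2*v*(-81 + b))
69/c(-85, 118) - 44235/(-40943) = 69/((2*(-85)*(-81 + 118))) - 44235/(-40943) = 69/((2*(-85)*37)) - 44235*(-1/40943) = 69/(-6290) + 44235/40943 = 69*(-1/6290) + 44235/40943 = -69/6290 + 44235/40943 = 275413083/257531470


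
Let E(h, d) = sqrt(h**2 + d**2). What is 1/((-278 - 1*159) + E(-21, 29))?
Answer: -437/189687 - sqrt(1282)/189687 ≈ -0.0024926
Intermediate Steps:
E(h, d) = sqrt(d**2 + h**2)
1/((-278 - 1*159) + E(-21, 29)) = 1/((-278 - 1*159) + sqrt(29**2 + (-21)**2)) = 1/((-278 - 159) + sqrt(841 + 441)) = 1/(-437 + sqrt(1282))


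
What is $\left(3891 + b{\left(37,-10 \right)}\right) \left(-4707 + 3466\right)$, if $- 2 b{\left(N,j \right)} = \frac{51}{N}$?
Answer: $- \frac{357262803}{74} \approx -4.8279 \cdot 10^{6}$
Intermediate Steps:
$b{\left(N,j \right)} = - \frac{51}{2 N}$ ($b{\left(N,j \right)} = - \frac{51 \frac{1}{N}}{2} = - \frac{51}{2 N}$)
$\left(3891 + b{\left(37,-10 \right)}\right) \left(-4707 + 3466\right) = \left(3891 - \frac{51}{2 \cdot 37}\right) \left(-4707 + 3466\right) = \left(3891 - \frac{51}{74}\right) \left(-1241\right) = \frac{287883}{74} \left(-1241\right) = - \frac{357262803}{74}$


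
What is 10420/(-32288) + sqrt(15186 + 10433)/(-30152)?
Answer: -2605/8072 - sqrt(25619)/30152 ≈ -0.32803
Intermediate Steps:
10420/(-32288) + sqrt(15186 + 10433)/(-30152) = 10420*(-1/32288) + sqrt(25619)*(-1/30152) = -2605/8072 - sqrt(25619)/30152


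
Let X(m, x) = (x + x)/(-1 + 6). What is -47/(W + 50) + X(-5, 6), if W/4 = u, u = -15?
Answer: 71/10 ≈ 7.1000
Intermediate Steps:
W = -60 (W = 4*(-15) = -60)
X(m, x) = 2*x/5 (X(m, x) = (2*x)/5 = (2*x)*(1/5) = 2*x/5)
-47/(W + 50) + X(-5, 6) = -47/(-60 + 50) + (2/5)*6 = -47/(-10) + 12/5 = -47*(-1/10) + 12/5 = 47/10 + 12/5 = 71/10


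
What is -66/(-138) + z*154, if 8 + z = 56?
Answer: 170027/23 ≈ 7392.5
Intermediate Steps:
z = 48 (z = -8 + 56 = 48)
-66/(-138) + z*154 = -66/(-138) + 48*154 = -66*(-1/138) + 7392 = 11/23 + 7392 = 170027/23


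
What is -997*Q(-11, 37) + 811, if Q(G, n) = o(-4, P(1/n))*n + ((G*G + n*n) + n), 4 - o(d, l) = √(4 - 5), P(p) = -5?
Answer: -1669164 + 36889*I ≈ -1.6692e+6 + 36889.0*I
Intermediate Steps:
o(d, l) = 4 - I (o(d, l) = 4 - √(4 - 5) = 4 - √(-1) = 4 - I)
Q(G, n) = n + G² + n² + n*(4 - I) (Q(G, n) = (4 - I)*n + ((G*G + n*n) + n) = n*(4 - I) + ((G² + n²) + n) = n*(4 - I) + (n + G² + n²) = n + G² + n² + n*(4 - I))
-997*Q(-11, 37) + 811 = -997*((-11)² + 37² + 37*(5 - I)) + 811 = -997*(121 + 1369 + (185 - 37*I)) + 811 = -997*(1675 - 37*I) + 811 = (-1669975 + 36889*I) + 811 = -1669164 + 36889*I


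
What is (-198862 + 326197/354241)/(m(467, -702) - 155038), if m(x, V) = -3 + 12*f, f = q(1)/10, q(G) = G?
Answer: 352223737725/274607268959 ≈ 1.2826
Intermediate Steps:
f = ⅒ (f = 1/10 = 1*(⅒) = ⅒ ≈ 0.10000)
m(x, V) = -9/5 (m(x, V) = -3 + 12*(⅒) = -3 + 6/5 = -9/5)
(-198862 + 326197/354241)/(m(467, -702) - 155038) = (-198862 + 326197/354241)/(-9/5 - 155038) = (-198862 + 326197*(1/354241))/(-775199/5) = (-198862 + 326197/354241)*(-5/775199) = -70444747545/354241*(-5/775199) = 352223737725/274607268959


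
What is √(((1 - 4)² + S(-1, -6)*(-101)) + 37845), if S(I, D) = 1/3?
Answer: √340383/3 ≈ 194.47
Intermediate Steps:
S(I, D) = ⅓
√(((1 - 4)² + S(-1, -6)*(-101)) + 37845) = √(((1 - 4)² + (⅓)*(-101)) + 37845) = √(((-3)² - 101/3) + 37845) = √((9 - 101/3) + 37845) = √(-74/3 + 37845) = √(113461/3) = √340383/3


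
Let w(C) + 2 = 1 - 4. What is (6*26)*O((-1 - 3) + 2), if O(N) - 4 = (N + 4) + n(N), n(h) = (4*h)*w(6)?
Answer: 7176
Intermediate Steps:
w(C) = -5 (w(C) = -2 + (1 - 4) = -2 - 3 = -5)
n(h) = -20*h (n(h) = (4*h)*(-5) = -20*h)
O(N) = 8 - 19*N (O(N) = 4 + ((N + 4) - 20*N) = 4 + ((4 + N) - 20*N) = 4 + (4 - 19*N) = 8 - 19*N)
(6*26)*O((-1 - 3) + 2) = (6*26)*(8 - 19*((-1 - 3) + 2)) = 156*(8 - 19*(-4 + 2)) = 156*(8 - 19*(-2)) = 156*(8 + 38) = 156*46 = 7176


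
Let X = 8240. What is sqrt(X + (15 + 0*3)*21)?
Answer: sqrt(8555) ≈ 92.493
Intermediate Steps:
sqrt(X + (15 + 0*3)*21) = sqrt(8240 + (15 + 0*3)*21) = sqrt(8240 + (15 + 0)*21) = sqrt(8240 + 15*21) = sqrt(8240 + 315) = sqrt(8555)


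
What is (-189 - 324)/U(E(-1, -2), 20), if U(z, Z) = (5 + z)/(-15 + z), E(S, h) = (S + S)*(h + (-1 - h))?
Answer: 6669/7 ≈ 952.71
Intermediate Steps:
E(S, h) = -2*S (E(S, h) = (2*S)*(-1) = -2*S)
U(z, Z) = (5 + z)/(-15 + z)
(-189 - 324)/U(E(-1, -2), 20) = (-189 - 324)/(((5 - 2*(-1))/(-15 - 2*(-1)))) = -513*(-15 + 2)/(5 + 2) = -513/(7/(-13)) = -513/((-1/13*7)) = -513/(-7/13) = -513*(-13/7) = 6669/7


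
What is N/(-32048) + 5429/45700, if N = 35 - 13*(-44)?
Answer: 36562173/366148400 ≈ 0.099856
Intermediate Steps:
N = 607 (N = 35 + 572 = 607)
N/(-32048) + 5429/45700 = 607/(-32048) + 5429/45700 = 607*(-1/32048) + 5429*(1/45700) = -607/32048 + 5429/45700 = 36562173/366148400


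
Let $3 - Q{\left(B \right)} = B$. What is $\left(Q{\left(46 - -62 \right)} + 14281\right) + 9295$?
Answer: $23471$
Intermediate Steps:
$Q{\left(B \right)} = 3 - B$
$\left(Q{\left(46 - -62 \right)} + 14281\right) + 9295 = \left(\left(3 - \left(46 - -62\right)\right) + 14281\right) + 9295 = \left(\left(3 - \left(46 + 62\right)\right) + 14281\right) + 9295 = \left(\left(3 - 108\right) + 14281\right) + 9295 = \left(-105 + 14281\right) + 9295 = 14176 + 9295 = 23471$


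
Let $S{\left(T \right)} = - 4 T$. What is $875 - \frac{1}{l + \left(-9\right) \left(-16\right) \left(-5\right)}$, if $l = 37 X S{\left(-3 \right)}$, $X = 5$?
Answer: $\frac{1312499}{1500} \approx 875.0$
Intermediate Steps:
$l = 2220$ ($l = 37 \cdot 5 \left(\left(-4\right) \left(-3\right)\right) = 185 \cdot 12 = 2220$)
$875 - \frac{1}{l + \left(-9\right) \left(-16\right) \left(-5\right)} = 875 - \frac{1}{2220 + \left(-9\right) \left(-16\right) \left(-5\right)} = 875 - \frac{1}{2220 + 144 \left(-5\right)} = 875 - \frac{1}{2220 - 720} = 875 - \frac{1}{1500} = \frac{1312499}{1500}$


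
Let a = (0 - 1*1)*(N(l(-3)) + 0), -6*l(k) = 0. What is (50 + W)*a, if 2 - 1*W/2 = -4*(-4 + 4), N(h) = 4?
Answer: -216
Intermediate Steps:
l(k) = 0 (l(k) = -1/6*0 = 0)
W = 4 (W = 4 - (-8)*(-4 + 4) = 4 - (-8)*0 = 4 - 2*0 = 4 + 0 = 4)
a = -4 (a = (0 - 1*1)*(4 + 0) = (0 - 1)*4 = -1*4 = -4)
(50 + W)*a = (50 + 4)*(-4) = 54*(-4) = -216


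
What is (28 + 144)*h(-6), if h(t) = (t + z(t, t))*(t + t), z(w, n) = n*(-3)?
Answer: -24768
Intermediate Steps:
z(w, n) = -3*n
h(t) = -4*t² (h(t) = (t - 3*t)*(t + t) = (-2*t)*(2*t) = -4*t²)
(28 + 144)*h(-6) = (28 + 144)*(-4*(-6)²) = 172*(-4*36) = 172*(-144) = -24768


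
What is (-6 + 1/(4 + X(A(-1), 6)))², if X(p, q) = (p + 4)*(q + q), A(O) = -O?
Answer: 146689/4096 ≈ 35.813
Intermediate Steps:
X(p, q) = 2*q*(4 + p) (X(p, q) = (4 + p)*(2*q) = 2*q*(4 + p))
(-6 + 1/(4 + X(A(-1), 6)))² = (-6 + 1/(4 + 2*6*(4 - 1*(-1))))² = (-6 + 1/(4 + 2*6*(4 + 1)))² = (-6 + 1/(4 + 2*6*5))² = (-6 + 1/(4 + 60))² = (-6 + 1/64)² = (-383/64)² = 146689/4096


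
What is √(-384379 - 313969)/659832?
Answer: 7*I*√3563/329916 ≈ 0.0012665*I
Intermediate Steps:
√(-384379 - 313969)/659832 = √(-698348)*(1/659832) = (14*I*√3563)*(1/659832) = 7*I*√3563/329916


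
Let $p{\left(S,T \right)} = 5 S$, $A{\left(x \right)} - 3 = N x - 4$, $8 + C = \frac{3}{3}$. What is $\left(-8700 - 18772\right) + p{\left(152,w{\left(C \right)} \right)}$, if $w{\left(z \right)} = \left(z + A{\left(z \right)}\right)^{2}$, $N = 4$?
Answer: $-26712$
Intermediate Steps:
$C = -7$ ($C = -8 + \frac{3}{3} = -8 + 3 \cdot \frac{1}{3} = -8 + 1 = -7$)
$A{\left(x \right)} = -1 + 4 x$ ($A{\left(x \right)} = 3 + \left(4 x - 4\right) = 3 + \left(-4 + 4 x\right) = -1 + 4 x$)
$w{\left(z \right)} = \left(-1 + 5 z\right)^{2}$ ($w{\left(z \right)} = \left(z + \left(-1 + 4 z\right)\right)^{2} = \left(-1 + 5 z\right)^{2}$)
$\left(-8700 - 18772\right) + p{\left(152,w{\left(C \right)} \right)} = \left(-8700 - 18772\right) + 5 \cdot 152 = -27472 + 760 = -26712$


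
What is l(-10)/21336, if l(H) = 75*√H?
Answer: 25*I*√10/7112 ≈ 0.011116*I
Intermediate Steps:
l(-10)/21336 = (75*√(-10))/21336 = (75*(I*√10))*(1/21336) = (75*I*√10)*(1/21336) = 25*I*√10/7112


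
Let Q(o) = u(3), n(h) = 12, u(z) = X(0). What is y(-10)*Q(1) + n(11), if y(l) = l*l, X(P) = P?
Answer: 12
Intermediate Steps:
u(z) = 0
Q(o) = 0
y(l) = l²
y(-10)*Q(1) + n(11) = (-10)²*0 + 12 = 100*0 + 12 = 0 + 12 = 12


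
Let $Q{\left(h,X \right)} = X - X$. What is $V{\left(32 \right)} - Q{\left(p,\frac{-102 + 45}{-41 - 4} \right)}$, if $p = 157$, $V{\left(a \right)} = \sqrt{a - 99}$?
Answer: $i \sqrt{67} \approx 8.1853 i$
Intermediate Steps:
$V{\left(a \right)} = \sqrt{-99 + a}$
$Q{\left(h,X \right)} = 0$
$V{\left(32 \right)} - Q{\left(p,\frac{-102 + 45}{-41 - 4} \right)} = \sqrt{-99 + 32} - 0 = \sqrt{-67} + 0 = i \sqrt{67} + 0 = i \sqrt{67}$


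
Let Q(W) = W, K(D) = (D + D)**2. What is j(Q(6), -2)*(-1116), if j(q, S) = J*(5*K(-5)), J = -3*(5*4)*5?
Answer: 167400000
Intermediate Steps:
K(D) = 4*D**2 (K(D) = (2*D)**2 = 4*D**2)
J = -300 (J = -3*20*5 = -3*100 = -1*300 = -300)
j(q, S) = -150000 (j(q, S) = -1500*4*(-5)**2 = -1500*4*25 = -1500*100 = -300*500 = -150000)
j(Q(6), -2)*(-1116) = -150000*(-1116) = 167400000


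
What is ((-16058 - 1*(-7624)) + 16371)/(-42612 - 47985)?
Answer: -7937/90597 ≈ -0.087608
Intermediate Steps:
((-16058 - 1*(-7624)) + 16371)/(-42612 - 47985) = ((-16058 + 7624) + 16371)/(-90597) = (-8434 + 16371)*(-1/90597) = 7937*(-1/90597) = -7937/90597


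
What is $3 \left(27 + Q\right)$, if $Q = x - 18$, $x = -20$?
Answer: $-33$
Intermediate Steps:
$Q = -38$ ($Q = -20 - 18 = -38$)
$3 \left(27 + Q\right) = 3 \left(27 - 38\right) = 3 \left(-11\right) = -33$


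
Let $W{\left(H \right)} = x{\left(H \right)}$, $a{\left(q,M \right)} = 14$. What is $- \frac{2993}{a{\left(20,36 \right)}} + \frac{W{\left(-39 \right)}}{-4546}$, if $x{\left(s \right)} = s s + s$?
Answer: $- \frac{6813463}{31822} \approx -214.11$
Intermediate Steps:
$x{\left(s \right)} = s + s^{2}$ ($x{\left(s \right)} = s^{2} + s = s + s^{2}$)
$W{\left(H \right)} = H \left(1 + H\right)$
$- \frac{2993}{a{\left(20,36 \right)}} + \frac{W{\left(-39 \right)}}{-4546} = - \frac{2993}{14} + \frac{\left(-39\right) \left(1 - 39\right)}{-4546} = \left(-2993\right) \frac{1}{14} + \left(-39\right) \left(-38\right) \left(- \frac{1}{4546}\right) = - \frac{2993}{14} + 1482 \left(- \frac{1}{4546}\right) = - \frac{2993}{14} - \frac{741}{2273} = - \frac{6813463}{31822}$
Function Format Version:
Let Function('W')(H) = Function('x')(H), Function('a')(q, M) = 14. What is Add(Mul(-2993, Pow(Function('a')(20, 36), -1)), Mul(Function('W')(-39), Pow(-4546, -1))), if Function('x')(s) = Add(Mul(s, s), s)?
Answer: Rational(-6813463, 31822) ≈ -214.11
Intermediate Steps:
Function('x')(s) = Add(s, Pow(s, 2)) (Function('x')(s) = Add(Pow(s, 2), s) = Add(s, Pow(s, 2)))
Function('W')(H) = Mul(H, Add(1, H))
Add(Mul(-2993, Pow(Function('a')(20, 36), -1)), Mul(Function('W')(-39), Pow(-4546, -1))) = Add(Mul(-2993, Pow(14, -1)), Mul(Mul(-39, Add(1, -39)), Pow(-4546, -1))) = Add(Mul(-2993, Rational(1, 14)), Mul(Mul(-39, -38), Rational(-1, 4546))) = Add(Rational(-2993, 14), Mul(1482, Rational(-1, 4546))) = Add(Rational(-2993, 14), Rational(-741, 2273)) = Rational(-6813463, 31822)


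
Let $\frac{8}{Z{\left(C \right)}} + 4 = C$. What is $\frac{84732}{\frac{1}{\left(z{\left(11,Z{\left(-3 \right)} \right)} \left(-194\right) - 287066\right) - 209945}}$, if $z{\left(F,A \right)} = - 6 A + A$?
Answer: $- \frac{295446672684}{7} \approx -4.2207 \cdot 10^{10}$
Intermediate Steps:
$Z{\left(C \right)} = \frac{8}{-4 + C}$
$z{\left(F,A \right)} = - 5 A$
$\frac{84732}{\frac{1}{\left(z{\left(11,Z{\left(-3 \right)} \right)} \left(-194\right) - 287066\right) - 209945}} = \frac{84732}{\frac{1}{\left(- 5 \frac{8}{-4 - 3} \left(-194\right) - 287066\right) - 209945}} = \frac{84732}{\frac{1}{\left(- 5 \frac{8}{-7} \left(-194\right) - 287066\right) - 209945}} = \frac{84732}{\frac{1}{\left(- 5 \cdot 8 \left(- \frac{1}{7}\right) \left(-194\right) - 287066\right) - 209945}} = \frac{84732}{\frac{1}{\left(\left(-5\right) \left(- \frac{8}{7}\right) \left(-194\right) - 287066\right) - 209945}} = \frac{84732}{\frac{1}{\left(\frac{40}{7} \left(-194\right) - 287066\right) - 209945}} = \frac{84732}{\frac{1}{\left(- \frac{7760}{7} - 287066\right) - 209945}} = \frac{84732}{\frac{1}{- \frac{2017222}{7} - 209945}} = \frac{84732}{\frac{1}{- \frac{3486837}{7}}} = \frac{84732}{- \frac{7}{3486837}} = 84732 \left(- \frac{3486837}{7}\right) = - \frac{295446672684}{7}$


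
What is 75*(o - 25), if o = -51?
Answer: -5700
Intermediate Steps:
75*(o - 25) = 75*(-51 - 25) = 75*(-76) = -5700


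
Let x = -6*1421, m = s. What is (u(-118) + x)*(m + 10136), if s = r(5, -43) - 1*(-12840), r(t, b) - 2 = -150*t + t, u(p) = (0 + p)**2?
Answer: 120013734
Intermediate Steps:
u(p) = p**2
r(t, b) = 2 - 149*t (r(t, b) = 2 + (-150*t + t) = 2 - 149*t)
s = 12097 (s = (2 - 149*5) - 1*(-12840) = (2 - 745) + 12840 = -743 + 12840 = 12097)
m = 12097
x = -8526
(u(-118) + x)*(m + 10136) = ((-118)**2 - 8526)*(12097 + 10136) = (13924 - 8526)*22233 = 5398*22233 = 120013734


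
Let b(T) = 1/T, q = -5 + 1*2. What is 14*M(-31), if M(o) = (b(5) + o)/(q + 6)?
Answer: -2156/15 ≈ -143.73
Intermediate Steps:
q = -3 (q = -5 + 2 = -3)
M(o) = 1/15 + o/3 (M(o) = (1/5 + o)/(-3 + 6) = (⅕ + o)/3 = (⅕ + o)*(⅓) = 1/15 + o/3)
14*M(-31) = 14*(1/15 + (⅓)*(-31)) = 14*(1/15 - 31/3) = 14*(-154/15) = -2156/15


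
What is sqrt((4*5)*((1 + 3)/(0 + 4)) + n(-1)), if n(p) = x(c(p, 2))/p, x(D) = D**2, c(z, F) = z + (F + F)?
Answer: sqrt(11) ≈ 3.3166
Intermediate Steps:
c(z, F) = z + 2*F
n(p) = (4 + p)**2/p (n(p) = (p + 2*2)**2/p = (p + 4)**2/p = (4 + p)**2/p)
sqrt((4*5)*((1 + 3)/(0 + 4)) + n(-1)) = sqrt((4*5)*((1 + 3)/(0 + 4)) + (4 - 1)**2/(-1)) = sqrt(20*(4/4) - 1*3**2) = sqrt(20*(4*(1/4)) - 1*9) = sqrt(20*1 - 9) = sqrt(20 - 9) = sqrt(11)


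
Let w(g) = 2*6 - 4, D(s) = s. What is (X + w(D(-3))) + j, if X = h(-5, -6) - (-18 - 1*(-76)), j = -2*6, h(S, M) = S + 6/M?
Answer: -68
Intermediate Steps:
w(g) = 8 (w(g) = 12 - 4 = 8)
j = -12
X = -64 (X = (-5 + 6/(-6)) - (-18 - 1*(-76)) = (-5 + 6*(-⅙)) - (-18 + 76) = (-5 - 1) - 1*58 = -6 - 58 = -64)
(X + w(D(-3))) + j = (-64 + 8) - 12 = -56 - 12 = -68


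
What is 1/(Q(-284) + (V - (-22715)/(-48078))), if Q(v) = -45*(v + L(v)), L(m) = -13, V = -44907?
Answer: -48078/1516498991 ≈ -3.1703e-5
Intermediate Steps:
Q(v) = 585 - 45*v (Q(v) = -45*(v - 13) = -45*(-13 + v) = 585 - 45*v)
1/(Q(-284) + (V - (-22715)/(-48078))) = 1/((585 - 45*(-284)) + (-44907 - (-22715)/(-48078))) = 1/((585 + 12780) + (-44907 - (-22715)*(-1)/48078)) = 1/(13365 + (-44907 - 1*22715/48078)) = 1/(13365 + (-44907 - 22715/48078)) = 1/(13365 - 2159061461/48078) = 1/(-1516498991/48078) = -48078/1516498991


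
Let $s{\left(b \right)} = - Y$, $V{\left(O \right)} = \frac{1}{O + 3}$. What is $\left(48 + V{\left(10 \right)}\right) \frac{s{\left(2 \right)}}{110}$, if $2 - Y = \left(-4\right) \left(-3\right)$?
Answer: $\frac{625}{143} \approx 4.3706$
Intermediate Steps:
$Y = -10$ ($Y = 2 - \left(-4\right) \left(-3\right) = 2 - 12 = -10$)
$V{\left(O \right)} = \frac{1}{3 + O}$
$s{\left(b \right)} = 10$ ($s{\left(b \right)} = \left(-1\right) \left(-10\right) = 10$)
$\left(48 + V{\left(10 \right)}\right) \frac{s{\left(2 \right)}}{110} = \left(48 + \frac{1}{3 + 10}\right) \frac{10}{110} = \left(48 + \frac{1}{13}\right) 10 \cdot \frac{1}{110} = \left(48 + \frac{1}{13}\right) \frac{1}{11} = \frac{625}{13} \cdot \frac{1}{11} = \frac{625}{143}$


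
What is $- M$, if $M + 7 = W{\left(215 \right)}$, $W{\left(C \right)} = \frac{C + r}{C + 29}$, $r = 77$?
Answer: $\frac{354}{61} \approx 5.8033$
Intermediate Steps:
$W{\left(C \right)} = \frac{77 + C}{29 + C}$ ($W{\left(C \right)} = \frac{C + 77}{C + 29} = \frac{77 + C}{29 + C}$)
$M = - \frac{354}{61}$ ($M = -7 + \frac{77 + 215}{29 + 215} = -7 + \frac{1}{244} \cdot 292 = -7 + \frac{73}{61} = - \frac{354}{61} \approx -5.8033$)
$- M = \left(-1\right) \left(- \frac{354}{61}\right) = \frac{354}{61}$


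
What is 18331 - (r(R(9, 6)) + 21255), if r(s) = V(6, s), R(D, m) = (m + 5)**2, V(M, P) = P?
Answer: -3045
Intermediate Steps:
R(D, m) = (5 + m)**2
r(s) = s
18331 - (r(R(9, 6)) + 21255) = 18331 - ((5 + 6)**2 + 21255) = 18331 - (11**2 + 21255) = 18331 - (121 + 21255) = 18331 - 1*21376 = 18331 - 21376 = -3045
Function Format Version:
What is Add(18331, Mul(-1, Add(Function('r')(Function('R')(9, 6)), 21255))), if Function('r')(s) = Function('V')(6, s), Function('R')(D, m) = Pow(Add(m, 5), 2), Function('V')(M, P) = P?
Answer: -3045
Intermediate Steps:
Function('R')(D, m) = Pow(Add(5, m), 2)
Function('r')(s) = s
Add(18331, Mul(-1, Add(Function('r')(Function('R')(9, 6)), 21255))) = Add(18331, Mul(-1, Add(Pow(Add(5, 6), 2), 21255))) = Add(18331, Mul(-1, Add(Pow(11, 2), 21255))) = Add(18331, Mul(-1, Add(121, 21255))) = Add(18331, Mul(-1, 21376)) = Add(18331, -21376) = -3045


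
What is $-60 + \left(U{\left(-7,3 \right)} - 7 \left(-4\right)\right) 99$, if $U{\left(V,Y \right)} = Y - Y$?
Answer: $2712$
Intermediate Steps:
$U{\left(V,Y \right)} = 0$
$-60 + \left(U{\left(-7,3 \right)} - 7 \left(-4\right)\right) 99 = -60 + \left(0 - 7 \left(-4\right)\right) 99 = -60 + \left(0 - -28\right) 99 = -60 + \left(0 + 28\right) 99 = -60 + 28 \cdot 99 = -60 + 2772 = 2712$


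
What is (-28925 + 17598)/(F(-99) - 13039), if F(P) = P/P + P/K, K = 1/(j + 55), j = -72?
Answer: 11327/11355 ≈ 0.99753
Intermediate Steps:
K = -1/17 (K = 1/(-72 + 55) = 1/(-17) = -1/17 ≈ -0.058824)
F(P) = 1 - 17*P (F(P) = P/P + P/(-1/17) = 1 + P*(-17) = 1 - 17*P)
(-28925 + 17598)/(F(-99) - 13039) = (-28925 + 17598)/((1 - 17*(-99)) - 13039) = -11327/((1 + 1683) - 13039) = -11327/(1684 - 13039) = -11327/(-11355) = -11327*(-1/11355) = 11327/11355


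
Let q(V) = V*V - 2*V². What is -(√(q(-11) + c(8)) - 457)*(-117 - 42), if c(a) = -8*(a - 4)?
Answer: -72663 + 477*I*√17 ≈ -72663.0 + 1966.7*I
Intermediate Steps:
c(a) = 32 - 8*a (c(a) = -8*(-4 + a) = 32 - 8*a)
q(V) = -V² (q(V) = V² - 2*V² = -V²)
-(√(q(-11) + c(8)) - 457)*(-117 - 42) = -(√(-1*(-11)² + (32 - 8*8)) - 457)*(-117 - 42) = -(√(-1*121 + (32 - 64)) - 457)*(-159) = -(√(-121 - 32) - 457)*(-159) = -(√(-153) - 457)*(-159) = -(3*I*√17 - 457)*(-159) = -(-457 + 3*I*√17)*(-159) = -(72663 - 477*I*√17) = -72663 + 477*I*√17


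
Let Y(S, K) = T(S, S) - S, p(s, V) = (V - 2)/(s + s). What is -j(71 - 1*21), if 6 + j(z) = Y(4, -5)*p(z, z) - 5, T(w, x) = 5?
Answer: 263/25 ≈ 10.520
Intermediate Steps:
p(s, V) = (-2 + V)/(2*s) (p(s, V) = (-2 + V)/((2*s)) = (-2 + V)*(1/(2*s)) = (-2 + V)/(2*s))
Y(S, K) = 5 - S
j(z) = -11 + (-2 + z)/(2*z) (j(z) = -6 + ((5 - 1*4)*((-2 + z)/(2*z)) - 5) = -6 + ((5 - 4)*((-2 + z)/(2*z)) - 5) = -6 + (1*((-2 + z)/(2*z)) - 5) = -6 + ((-2 + z)/(2*z) - 5) = -6 + (-5 + (-2 + z)/(2*z)) = -11 + (-2 + z)/(2*z))
-j(71 - 1*21) = -(-21/2 - 1/(71 - 1*21)) = -(-21/2 - 1/(71 - 21)) = -(-21/2 - 1/50) = -1*(-263/25) = 263/25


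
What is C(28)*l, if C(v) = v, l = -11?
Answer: -308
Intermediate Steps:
C(28)*l = 28*(-11) = -308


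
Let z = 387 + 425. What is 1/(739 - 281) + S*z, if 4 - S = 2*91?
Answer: -66197487/458 ≈ -1.4454e+5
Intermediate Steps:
z = 812
S = -178 (S = 4 - 2*91 = 4 - 1*182 = 4 - 182 = -178)
1/(739 - 281) + S*z = 1/(739 - 281) - 178*812 = 1/458 - 144536 = -66197487/458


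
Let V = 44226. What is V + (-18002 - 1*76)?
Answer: 26148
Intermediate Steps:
V + (-18002 - 1*76) = 44226 + (-18002 - 1*76) = 44226 + (-18002 - 76) = 44226 - 18078 = 26148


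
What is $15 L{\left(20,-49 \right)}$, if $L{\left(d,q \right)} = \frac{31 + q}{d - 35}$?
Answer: $18$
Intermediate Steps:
$L{\left(d,q \right)} = \frac{31 + q}{-35 + d}$
$15 L{\left(20,-49 \right)} = 15 \frac{31 - 49}{-35 + 20} = 15 \frac{1}{-15} \left(-18\right) = 15 \left(\left(- \frac{1}{15}\right) \left(-18\right)\right) = 15 \cdot \frac{6}{5} = 18$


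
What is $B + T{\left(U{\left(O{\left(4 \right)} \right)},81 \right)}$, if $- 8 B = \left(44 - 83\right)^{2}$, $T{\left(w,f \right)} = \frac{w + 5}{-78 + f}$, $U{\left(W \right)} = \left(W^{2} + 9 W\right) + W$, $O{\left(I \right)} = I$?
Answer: $- \frac{4075}{24} \approx -169.79$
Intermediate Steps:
$U{\left(W \right)} = W^{2} + 10 W$
$T{\left(w,f \right)} = \frac{5 + w}{-78 + f}$
$B = - \frac{1521}{8}$ ($B = - \frac{\left(44 - 83\right)^{2}}{8} = - \frac{\left(-39\right)^{2}}{8} = \left(- \frac{1}{8}\right) 1521 = - \frac{1521}{8} \approx -190.13$)
$B + T{\left(U{\left(O{\left(4 \right)} \right)},81 \right)} = - \frac{1521}{8} + \frac{5 + 4 \left(10 + 4\right)}{-78 + 81} = - \frac{1521}{8} + \frac{5 + 4 \cdot 14}{3} = - \frac{1521}{8} + \frac{5 + 56}{3} = - \frac{1521}{8} + \frac{1}{3} \cdot 61 = - \frac{1521}{8} + \frac{61}{3} = - \frac{4075}{24}$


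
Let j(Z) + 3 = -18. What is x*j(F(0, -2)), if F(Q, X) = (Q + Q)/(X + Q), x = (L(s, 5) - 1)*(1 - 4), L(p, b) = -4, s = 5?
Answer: -315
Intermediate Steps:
x = 15 (x = (-4 - 1)*(1 - 4) = -5*(-3) = 15)
F(Q, X) = 2*Q/(Q + X) (F(Q, X) = (2*Q)/(Q + X) = 2*Q/(Q + X))
j(Z) = -21 (j(Z) = -3 - 18 = -21)
x*j(F(0, -2)) = 15*(-21) = -315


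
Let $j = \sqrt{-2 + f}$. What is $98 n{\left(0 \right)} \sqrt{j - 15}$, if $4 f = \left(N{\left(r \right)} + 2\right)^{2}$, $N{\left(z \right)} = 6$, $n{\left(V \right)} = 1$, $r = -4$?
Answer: $98 \sqrt{-15 + \sqrt{14}} \approx 328.82 i$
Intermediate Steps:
$f = 16$ ($f = \frac{\left(6 + 2\right)^{2}}{4} = \frac{8^{2}}{4} = \frac{1}{4} \cdot 64 = 16$)
$j = \sqrt{14}$ ($j = \sqrt{-2 + 16} = \sqrt{14} \approx 3.7417$)
$98 n{\left(0 \right)} \sqrt{j - 15} = 98 \cdot 1 \sqrt{\sqrt{14} - 15} = 98 \sqrt{-15 + \sqrt{14}}$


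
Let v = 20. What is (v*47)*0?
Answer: 0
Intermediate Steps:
(v*47)*0 = (20*47)*0 = 940*0 = 0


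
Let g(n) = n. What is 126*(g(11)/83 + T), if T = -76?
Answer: -793422/83 ≈ -9559.3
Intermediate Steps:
126*(g(11)/83 + T) = 126*(11/83 - 76) = 126*(-6297/83) = -793422/83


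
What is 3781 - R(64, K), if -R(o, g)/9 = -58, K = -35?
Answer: 3259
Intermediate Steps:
R(o, g) = 522 (R(o, g) = -9*(-58) = 522)
3781 - R(64, K) = 3781 - 1*522 = 3781 - 522 = 3259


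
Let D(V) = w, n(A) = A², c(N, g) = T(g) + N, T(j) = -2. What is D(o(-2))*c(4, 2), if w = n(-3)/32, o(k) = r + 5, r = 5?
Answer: 9/16 ≈ 0.56250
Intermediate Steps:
c(N, g) = -2 + N
o(k) = 10 (o(k) = 5 + 5 = 10)
w = 9/32 (w = (-3)²/32 = 9*(1/32) = 9/32 ≈ 0.28125)
D(V) = 9/32
D(o(-2))*c(4, 2) = 9*(-2 + 4)/32 = (9/32)*2 = 9/16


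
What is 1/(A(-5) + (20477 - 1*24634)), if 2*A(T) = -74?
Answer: -1/4194 ≈ -0.00023844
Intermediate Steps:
A(T) = -37 (A(T) = (1/2)*(-74) = -37)
1/(A(-5) + (20477 - 1*24634)) = 1/(-37 + (20477 - 1*24634)) = 1/(-37 + (20477 - 24634)) = 1/(-37 - 4157) = 1/(-4194) = -1/4194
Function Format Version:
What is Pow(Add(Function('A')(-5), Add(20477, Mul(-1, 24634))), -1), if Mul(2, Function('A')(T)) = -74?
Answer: Rational(-1, 4194) ≈ -0.00023844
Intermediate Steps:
Function('A')(T) = -37 (Function('A')(T) = Mul(Rational(1, 2), -74) = -37)
Pow(Add(Function('A')(-5), Add(20477, Mul(-1, 24634))), -1) = Pow(Add(-37, Add(20477, Mul(-1, 24634))), -1) = Pow(Add(-37, Add(20477, -24634)), -1) = Pow(Add(-37, -4157), -1) = Pow(-4194, -1) = Rational(-1, 4194)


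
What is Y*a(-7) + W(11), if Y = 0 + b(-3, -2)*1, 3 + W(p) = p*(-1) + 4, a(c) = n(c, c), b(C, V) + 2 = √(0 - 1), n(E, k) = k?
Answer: 4 - 7*I ≈ 4.0 - 7.0*I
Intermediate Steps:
b(C, V) = -2 + I (b(C, V) = -2 + √(0 - 1) = -2 + √(-1) = -2 + I)
a(c) = c
W(p) = 1 - p (W(p) = -3 + (p*(-1) + 4) = -3 + (-p + 4) = -3 + (4 - p) = 1 - p)
Y = -2 + I (Y = 0 + (-2 + I)*1 = 0 + (-2 + I) = -2 + I ≈ -2.0 + 1.0*I)
Y*a(-7) + W(11) = (-2 + I)*(-7) + (1 - 1*11) = (14 - 7*I) + (1 - 11) = (14 - 7*I) - 10 = 4 - 7*I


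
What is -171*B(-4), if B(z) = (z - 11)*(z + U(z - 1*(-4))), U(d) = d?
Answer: -10260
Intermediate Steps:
B(z) = (-11 + z)*(4 + 2*z) (B(z) = (z - 11)*(z + (z - 1*(-4))) = (-11 + z)*(z + (z + 4)) = (-11 + z)*(z + (4 + z)) = (-11 + z)*(4 + 2*z))
-171*B(-4) = -171*(-44 - 18*(-4) + 2*(-4)²) = -171*(-44 + 72 + 2*16) = -171*(-44 + 72 + 32) = -171*60 = -10260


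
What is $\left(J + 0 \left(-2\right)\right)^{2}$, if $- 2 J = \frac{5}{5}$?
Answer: $\frac{1}{4} \approx 0.25$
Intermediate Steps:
$J = - \frac{1}{2}$ ($J = - \frac{5 \cdot \frac{1}{5}}{2} = \left(- \frac{1}{2}\right) 1 = - \frac{1}{2} \approx -0.5$)
$\left(J + 0 \left(-2\right)\right)^{2} = \left(- \frac{1}{2} + 0 \left(-2\right)\right)^{2} = \left(- \frac{1}{2} + 0\right)^{2} = \left(- \frac{1}{2}\right)^{2} = \frac{1}{4}$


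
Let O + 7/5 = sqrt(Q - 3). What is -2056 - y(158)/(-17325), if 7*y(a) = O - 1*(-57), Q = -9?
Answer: -1246706722/606375 + 2*I*sqrt(3)/121275 ≈ -2056.0 + 2.8564e-5*I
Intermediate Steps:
O = -7/5 + 2*I*sqrt(3) (O = -7/5 + sqrt(-9 - 3) = -7/5 + sqrt(-12) = -7/5 + 2*I*sqrt(3) ≈ -1.4 + 3.4641*I)
y(a) = 278/35 + 2*I*sqrt(3)/7 (y(a) = ((-7/5 + 2*I*sqrt(3)) - 1*(-57))/7 = ((-7/5 + 2*I*sqrt(3)) + 57)/7 = (278/5 + 2*I*sqrt(3))/7 = 278/35 + 2*I*sqrt(3)/7)
-2056 - y(158)/(-17325) = -2056 - (278/35 + 2*I*sqrt(3)/7)/(-17325) = -2056 - (278/35 + 2*I*sqrt(3)/7)*(-1)/17325 = -2056 - (-278/606375 - 2*I*sqrt(3)/121275) = -2056 + (278/606375 + 2*I*sqrt(3)/121275) = -1246706722/606375 + 2*I*sqrt(3)/121275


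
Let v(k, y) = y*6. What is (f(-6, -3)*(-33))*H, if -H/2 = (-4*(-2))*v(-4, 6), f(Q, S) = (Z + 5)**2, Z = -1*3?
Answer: 76032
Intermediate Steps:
v(k, y) = 6*y
Z = -3
f(Q, S) = 4 (f(Q, S) = (-3 + 5)**2 = 2**2 = 4)
H = -576 (H = -2*(-4*(-2))*6*6 = -16*36 = -2*288 = -576)
(f(-6, -3)*(-33))*H = (4*(-33))*(-576) = -132*(-576) = 76032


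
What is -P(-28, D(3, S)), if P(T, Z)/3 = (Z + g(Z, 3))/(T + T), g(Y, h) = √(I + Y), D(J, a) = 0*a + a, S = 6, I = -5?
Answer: 3/8 ≈ 0.37500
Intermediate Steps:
D(J, a) = a (D(J, a) = 0 + a = a)
g(Y, h) = √(-5 + Y)
P(T, Z) = 3*(Z + √(-5 + Z))/(2*T) (P(T, Z) = 3*((Z + √(-5 + Z))/(T + T)) = 3*((Z + √(-5 + Z))/((2*T))) = 3*((Z + √(-5 + Z))*(1/(2*T))) = 3*((Z + √(-5 + Z))/(2*T)) = 3*(Z + √(-5 + Z))/(2*T))
-P(-28, D(3, S)) = -3*(6 + √(-5 + 6))/(2*(-28)) = -3*(-1)*(6 + √1)/(2*28) = -3*(-1)*(6 + 1)/(2*28) = -3*(-1)*7/(2*28) = -1*(-3/8) = 3/8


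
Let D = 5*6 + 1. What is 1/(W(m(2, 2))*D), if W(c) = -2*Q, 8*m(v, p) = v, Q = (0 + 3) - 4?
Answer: 1/62 ≈ 0.016129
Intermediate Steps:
Q = -1 (Q = 3 - 4 = -1)
m(v, p) = v/8
W(c) = 2 (W(c) = -2*(-1) = 2)
D = 31 (D = 30 + 1 = 31)
1/(W(m(2, 2))*D) = 1/(2*31) = 1/62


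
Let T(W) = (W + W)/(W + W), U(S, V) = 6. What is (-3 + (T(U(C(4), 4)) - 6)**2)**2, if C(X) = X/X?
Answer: 484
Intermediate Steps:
C(X) = 1
T(W) = 1 (T(W) = (2*W)/((2*W)) = (2*W)*(1/(2*W)) = 1)
(-3 + (T(U(C(4), 4)) - 6)**2)**2 = (-3 + (1 - 6)**2)**2 = (-3 + (-5)**2)**2 = (-3 + 25)**2 = 22**2 = 484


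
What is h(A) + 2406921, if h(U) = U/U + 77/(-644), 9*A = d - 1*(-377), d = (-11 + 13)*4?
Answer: 221436813/92 ≈ 2.4069e+6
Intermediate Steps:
d = 8 (d = 2*4 = 8)
A = 385/9 (A = (8 - 1*(-377))/9 = (8 + 377)/9 = (⅑)*385 = 385/9 ≈ 42.778)
h(U) = 81/92 (h(U) = 1 + 77*(-1/644) = 1 - 11/92 = 81/92)
h(A) + 2406921 = 81/92 + 2406921 = 221436813/92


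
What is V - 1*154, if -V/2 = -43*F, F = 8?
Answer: 534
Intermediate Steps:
V = 688 (V = -(-86)*8 = -2*(-344) = 688)
V - 1*154 = 688 - 1*154 = 688 - 154 = 534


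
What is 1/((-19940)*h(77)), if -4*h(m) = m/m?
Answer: 1/4985 ≈ 0.00020060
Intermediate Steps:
h(m) = -1/4 (h(m) = -m/(4*m) = -1/4*1 = -1/4)
1/((-19940)*h(77)) = 1/((-19940)*(-1/4)) = -1/19940*(-4) = 1/4985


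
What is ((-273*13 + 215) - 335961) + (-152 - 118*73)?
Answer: -348061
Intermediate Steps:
((-273*13 + 215) - 335961) + (-152 - 118*73) = ((-3549 + 215) - 335961) + (-152 - 8614) = (-3334 - 335961) - 8766 = -339295 - 8766 = -348061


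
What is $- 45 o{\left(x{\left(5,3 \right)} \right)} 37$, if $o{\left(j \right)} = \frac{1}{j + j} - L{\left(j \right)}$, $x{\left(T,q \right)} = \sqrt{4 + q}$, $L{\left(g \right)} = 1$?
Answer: $1665 - \frac{1665 \sqrt{7}}{14} \approx 1350.3$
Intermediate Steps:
$o{\left(j \right)} = -1 + \frac{1}{2 j}$ ($o{\left(j \right)} = \frac{1}{j + j} - 1 = \frac{1}{2 j} - 1 = -1 + \frac{1}{2 j}$)
$- 45 o{\left(x{\left(5,3 \right)} \right)} 37 = - 45 \frac{\frac{1}{2} - \sqrt{4 + 3}}{\sqrt{4 + 3}} \cdot 37 = - 45 \frac{\frac{1}{2} - \sqrt{7}}{\sqrt{7}} \cdot 37 = - 45 \frac{\sqrt{7}}{7} \left(\frac{1}{2} - \sqrt{7}\right) 37 = - 45 \frac{\sqrt{7} \left(\frac{1}{2} - \sqrt{7}\right)}{7} \cdot 37 = - \frac{45 \sqrt{7} \left(\frac{1}{2} - \sqrt{7}\right)}{7} \cdot 37 = - \frac{1665 \sqrt{7} \left(\frac{1}{2} - \sqrt{7}\right)}{7}$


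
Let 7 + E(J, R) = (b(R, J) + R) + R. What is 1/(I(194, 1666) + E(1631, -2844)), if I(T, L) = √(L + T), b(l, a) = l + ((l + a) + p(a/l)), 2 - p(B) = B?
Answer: -78856637436/768791947357201 - 16176672*√465/768791947357201 ≈ -0.00010303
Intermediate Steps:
p(B) = 2 - B
b(l, a) = 2 + a + 2*l - a/l (b(l, a) = l + ((l + a) + (2 - a/l)) = l + ((a + l) + (2 - a/l)) = l + (2 + a + l - a/l) = 2 + a + 2*l - a/l)
E(J, R) = -5 + J + 4*R - J/R (E(J, R) = -7 + (((2 + J + 2*R - J/R) + R) + R) = -7 + ((2 + J + 3*R - J/R) + R) = -7 + (2 + J + 4*R - J/R) = -5 + J + 4*R - J/R)
1/(I(194, 1666) + E(1631, -2844)) = 1/(√(1666 + 194) + (-5 + 1631 + 4*(-2844) - 1*1631/(-2844))) = 1/(√1860 + (-5 + 1631 - 11376 - 1*1631*(-1/2844))) = 1/(2*√465 + (-5 + 1631 - 11376 + 1631/2844)) = 1/(2*√465 - 27727369/2844) = 1/(-27727369/2844 + 2*√465)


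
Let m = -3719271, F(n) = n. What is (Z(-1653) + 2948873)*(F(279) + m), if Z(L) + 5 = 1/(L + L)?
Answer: -6042715891462024/551 ≈ -1.0967e+13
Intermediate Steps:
Z(L) = -5 + 1/(2*L) (Z(L) = -5 + 1/(L + L) = -5 + 1/(2*L))
(Z(-1653) + 2948873)*(F(279) + m) = ((-5 + (1/2)/(-1653)) + 2948873)*(279 - 3719271) = ((-5 + (1/2)*(-1/1653)) + 2948873)*(-3718992) = ((-5 - 1/3306) + 2948873)*(-3718992) = (-16531/3306 + 2948873)*(-3718992) = (9748957607/3306)*(-3718992) = -6042715891462024/551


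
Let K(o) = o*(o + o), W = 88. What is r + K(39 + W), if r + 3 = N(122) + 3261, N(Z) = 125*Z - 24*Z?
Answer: 47838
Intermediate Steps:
K(o) = 2*o² (K(o) = o*(2*o) = 2*o²)
N(Z) = 101*Z
r = 15580 (r = -3 + (101*122 + 3261) = -3 + (12322 + 3261) = -3 + 15583 = 15580)
r + K(39 + W) = 15580 + 2*(39 + 88)² = 15580 + 2*127² = 15580 + 2*16129 = 15580 + 32258 = 47838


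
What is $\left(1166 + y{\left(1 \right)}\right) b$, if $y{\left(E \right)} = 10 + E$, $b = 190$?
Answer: $223630$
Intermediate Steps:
$\left(1166 + y{\left(1 \right)}\right) b = \left(1166 + \left(10 + 1\right)\right) 190 = \left(1166 + 11\right) 190 = 1177 \cdot 190 = 223630$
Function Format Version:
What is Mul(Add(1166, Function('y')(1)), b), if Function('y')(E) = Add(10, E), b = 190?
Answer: 223630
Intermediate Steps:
Mul(Add(1166, Function('y')(1)), b) = Mul(Add(1166, Add(10, 1)), 190) = Mul(Add(1166, 11), 190) = Mul(1177, 190) = 223630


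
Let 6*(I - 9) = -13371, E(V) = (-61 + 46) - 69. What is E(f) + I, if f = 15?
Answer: -4607/2 ≈ -2303.5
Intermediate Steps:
E(V) = -84 (E(V) = -15 - 69 = -84)
I = -4439/2 (I = 9 + (1/6)*(-13371) = 9 - 4457/2 = -4439/2 ≈ -2219.5)
E(f) + I = -84 - 4439/2 = -4607/2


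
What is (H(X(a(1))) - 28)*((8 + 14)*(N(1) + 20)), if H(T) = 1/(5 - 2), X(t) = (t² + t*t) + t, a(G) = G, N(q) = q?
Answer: -12782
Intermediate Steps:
X(t) = t + 2*t² (X(t) = (t² + t²) + t = 2*t² + t = t + 2*t²)
H(T) = ⅓ (H(T) = 1/3 = ⅓)
(H(X(a(1))) - 28)*((8 + 14)*(N(1) + 20)) = (⅓ - 28)*((8 + 14)*(1 + 20)) = -1826*21/3 = -83/3*462 = -12782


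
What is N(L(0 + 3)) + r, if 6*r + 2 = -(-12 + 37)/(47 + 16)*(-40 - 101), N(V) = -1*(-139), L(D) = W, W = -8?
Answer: 18647/126 ≈ 147.99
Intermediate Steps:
L(D) = -8
N(V) = 139
r = 1133/126 (r = -⅓ + (-(-12 + 37)/(47 + 16)*(-40 - 101))/6 = -⅓ + (-25/63*(-141))/6 = -⅓ + (-25*(1/63)*(-141))/6 = -⅓ + (-25*(-141)/63)/6 = -⅓ + (-1*(-1175/21))/6 = -⅓ + (⅙)*(1175/21) = -⅓ + 1175/126 = 1133/126 ≈ 8.9921)
N(L(0 + 3)) + r = 139 + 1133/126 = 18647/126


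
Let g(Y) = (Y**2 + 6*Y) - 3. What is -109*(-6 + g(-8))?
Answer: -763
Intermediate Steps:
g(Y) = -3 + Y**2 + 6*Y
-109*(-6 + g(-8)) = -109*(-6 + (-3 + (-8)**2 + 6*(-8))) = -109*(-6 + (-3 + 64 - 48)) = -109*(-6 + 13) = -109*7 = -763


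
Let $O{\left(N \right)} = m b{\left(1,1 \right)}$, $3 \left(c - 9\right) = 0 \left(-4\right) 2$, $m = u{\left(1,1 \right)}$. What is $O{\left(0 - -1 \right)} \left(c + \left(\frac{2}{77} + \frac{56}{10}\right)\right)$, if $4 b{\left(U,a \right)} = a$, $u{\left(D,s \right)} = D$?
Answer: $\frac{5631}{1540} \approx 3.6565$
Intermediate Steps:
$b{\left(U,a \right)} = \frac{a}{4}$
$m = 1$
$c = 9$ ($c = 9 + \frac{0 \left(-4\right) 2}{3} = 9 + \frac{0 \cdot 2}{3} = 9 + \frac{1}{3} \cdot 0 = 9 + 0 = 9$)
$O{\left(N \right)} = \frac{1}{4}$ ($O{\left(N \right)} = 1 \cdot \frac{1}{4} \cdot 1 = 1 \cdot \frac{1}{4} = \frac{1}{4}$)
$O{\left(0 - -1 \right)} \left(c + \left(\frac{2}{77} + \frac{56}{10}\right)\right) = \frac{9 + \left(\frac{2}{77} + \frac{56}{10}\right)}{4} = \frac{9 + \left(2 \cdot \frac{1}{77} + 56 \cdot \frac{1}{10}\right)}{4} = \frac{9 + \left(\frac{2}{77} + \frac{28}{5}\right)}{4} = \frac{9 + \frac{2166}{385}}{4} = \frac{1}{4} \cdot \frac{5631}{385} = \frac{5631}{1540}$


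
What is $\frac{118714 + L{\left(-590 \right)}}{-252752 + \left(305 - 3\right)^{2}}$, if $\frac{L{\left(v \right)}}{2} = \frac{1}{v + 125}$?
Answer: $- \frac{13800502}{18779955} \approx -0.73485$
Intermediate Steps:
$L{\left(v \right)} = \frac{2}{125 + v}$ ($L{\left(v \right)} = \frac{2}{v + 125} = \frac{2}{125 + v}$)
$\frac{118714 + L{\left(-590 \right)}}{-252752 + \left(305 - 3\right)^{2}} = \frac{118714 + \frac{2}{125 - 590}}{-252752 + \left(305 - 3\right)^{2}} = \frac{118714 + \frac{2}{-465}}{-252752 + 302^{2}} = \frac{118714 + 2 \left(- \frac{1}{465}\right)}{-252752 + 91204} = \frac{118714 - \frac{2}{465}}{-161548} = \frac{55202008}{465} \left(- \frac{1}{161548}\right) = - \frac{13800502}{18779955}$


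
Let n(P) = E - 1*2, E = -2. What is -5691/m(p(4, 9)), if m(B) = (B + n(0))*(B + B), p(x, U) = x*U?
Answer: -1897/768 ≈ -2.4701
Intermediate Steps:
n(P) = -4 (n(P) = -2 - 1*2 = -2 - 2 = -4)
p(x, U) = U*x
m(B) = 2*B*(-4 + B) (m(B) = (B - 4)*(B + B) = (-4 + B)*(2*B) = 2*B*(-4 + B))
-5691/m(p(4, 9)) = -5691*1/(72*(-4 + 9*4)) = -5691*1/(72*(-4 + 36)) = -5691/(2*36*32) = -5691/2304 = -5691*1/2304 = -1897/768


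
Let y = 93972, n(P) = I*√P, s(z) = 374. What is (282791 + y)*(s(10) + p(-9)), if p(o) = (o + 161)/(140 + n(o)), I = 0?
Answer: 4946144664/35 ≈ 1.4132e+8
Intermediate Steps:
n(P) = 0 (n(P) = 0*√P = 0)
p(o) = 23/20 + o/140 (p(o) = (o + 161)/(140 + 0) = (161 + o)/140 = (161 + o)*(1/140) = 23/20 + o/140)
(282791 + y)*(s(10) + p(-9)) = (282791 + 93972)*(374 + (23/20 + (1/140)*(-9))) = 376763*(374 + (23/20 - 9/140)) = 376763*(374 + 38/35) = 376763*(13128/35) = 4946144664/35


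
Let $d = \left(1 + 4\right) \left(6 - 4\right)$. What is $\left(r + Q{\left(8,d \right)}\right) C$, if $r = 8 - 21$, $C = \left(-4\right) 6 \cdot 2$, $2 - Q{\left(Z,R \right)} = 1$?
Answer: $576$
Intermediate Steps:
$d = 10$ ($d = 5 \cdot 2 = 10$)
$Q{\left(Z,R \right)} = 1$ ($Q{\left(Z,R \right)} = 2 - 1 = 1$)
$C = -48$ ($C = \left(-24\right) 2 = -48$)
$r = -13$ ($r = 8 - 21 = -13$)
$\left(r + Q{\left(8,d \right)}\right) C = \left(-13 + 1\right) \left(-48\right) = \left(-12\right) \left(-48\right) = 576$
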